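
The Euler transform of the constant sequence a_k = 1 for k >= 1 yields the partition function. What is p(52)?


The Euler transform converts the sequence a_k = 1 into the number of integer partitions.
Using the recurrence or dynamic programming:
p(52) = 281589

281589


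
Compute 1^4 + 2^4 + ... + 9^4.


This power sum has a closed form given by Faulhaber's formula
sum_{k=1}^{m} k^p = (1 / (p + 1)) * sum_{j=0}^{p} C(p + 1, j) B_j m^(p + 1 - j),
but for small m direct computation is fastest:
1 + 16 + 81 + 256 + 625 + 1296 + 2401 + 4096 + 6561 = 15333.

15333


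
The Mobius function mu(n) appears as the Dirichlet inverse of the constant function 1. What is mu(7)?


7 = 7 (all distinct primes).
mu(7) = (-1)^1 = -1

-1


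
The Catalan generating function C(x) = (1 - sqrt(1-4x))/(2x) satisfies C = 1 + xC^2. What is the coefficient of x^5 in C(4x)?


Substituting x -> 4x scales the n-th coefficient by 4^n, so [x^5] C(4x) = 4^5 * C_5.
C_5 = C(2*5, 5)/(6) = 252/6 = 42.
So 4^5 * 42 = 1024 * 42 = 43008.

43008


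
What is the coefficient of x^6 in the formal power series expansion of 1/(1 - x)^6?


The negative binomial / multiset identity is
1/(1 - x)^r = sum_{k>=0} C(k + r - 1, r - 1) x^k.
Here r = 6 and k = 6, so the coefficient is
C(6 + 5, 5) = C(11, 5)
= 462

462


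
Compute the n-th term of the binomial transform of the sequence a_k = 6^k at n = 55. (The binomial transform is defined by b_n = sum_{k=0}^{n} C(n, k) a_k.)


With a_k = 6^k, b_n = sum_{k=0}^{n} C(n, k) 6^k = (1 + 6)^n by the binomial theorem.
For n = 55: (1 + 6)^55 = 7^55 = 30226801971775055948247051683954096612865741943.

30226801971775055948247051683954096612865741943


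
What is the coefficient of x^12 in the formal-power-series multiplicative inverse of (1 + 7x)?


The inverse is 1/(1 + 7x). Apply the geometric identity 1/(1 - y) = sum_{k>=0} y^k with y = -7x:
1/(1 + 7x) = sum_{k>=0} (-7)^k x^k.
So the coefficient of x^12 is (-7)^12 = 13841287201.

13841287201


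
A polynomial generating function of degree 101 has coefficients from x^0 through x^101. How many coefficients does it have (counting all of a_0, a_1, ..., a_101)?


A polynomial of degree 101 takes the form a_0 + a_1 x + ... + a_101 x^101.
The number of coefficients is 101 + 1 = 102.

102


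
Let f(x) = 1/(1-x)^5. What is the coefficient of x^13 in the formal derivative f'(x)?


Differentiate: d/dx [ 1/(1-x)^r ] = r / (1-x)^(r+1).
Here r = 5, so f'(x) = 5 / (1-x)^6.
The expansion of 1/(1-x)^(r+1) has coefficient of x^n equal to C(n+r, r).
So the coefficient of x^13 in f'(x) is
5 * C(18, 5) = 5 * 8568 = 42840

42840


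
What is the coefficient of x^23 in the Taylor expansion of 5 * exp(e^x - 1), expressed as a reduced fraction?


exp(e^x - 1) = sum_{k>=0} Bell_k x^k / k!, where Bell_k is the k-th Bell number.
So the coefficient of x^23 is 5 * Bell_23 / 23!.
Computing: Bell_23 = 44152005855084346 and 23! = 25852016738884976640000, giving
5 * 44152005855084346/25852016738884976640000 = 22076002927542173/2585201673888497664000.

22076002927542173/2585201673888497664000


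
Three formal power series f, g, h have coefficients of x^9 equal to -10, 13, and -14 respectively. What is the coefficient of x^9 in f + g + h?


Series addition is componentwise:
-10 + 13 + -14
= -11

-11


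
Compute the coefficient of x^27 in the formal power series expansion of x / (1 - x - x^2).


Let f(x) = sum_{k>=0} a_k x^k. Multiplying f(x) * (1 - x - x^2) = x and matching coefficients gives a_0 = 0, a_1 = 1, and a_k = a_{k-1} + a_{k-2} for k >= 2. These are the Fibonacci numbers F_k.
Iterating from F_0 = 0, F_1 = 1:
F_0=0, F_1=1, F_2=1, F_3=2, F_4=3, F_5=5, F_6=8, F_7=13, F_8=21, F_9=34, ...
F_27 = 196418.

196418


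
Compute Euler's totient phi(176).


phi(n) counts integers in [1, n] coprime to n. Using the multiplicative formula phi(n) = n * prod_{p | n} (1 - 1/p):
176 = 2^4 * 11, so
phi(176) = 176 * (1 - 1/2) * (1 - 1/11) = 80.

80


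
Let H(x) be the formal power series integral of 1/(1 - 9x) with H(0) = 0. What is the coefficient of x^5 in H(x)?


1/(1 - 9x) = sum_{k>=0} 9^k x^k. Integrating termwise with H(0) = 0:
H(x) = sum_{k>=0} 9^k x^(k+1) / (k+1) = sum_{m>=1} 9^(m-1) x^m / m.
For m = 5: 9^4/5 = 6561/5 = 6561/5.

6561/5


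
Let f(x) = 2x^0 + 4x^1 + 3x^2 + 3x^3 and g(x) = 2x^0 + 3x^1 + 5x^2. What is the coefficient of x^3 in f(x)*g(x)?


Cauchy product at x^3:
4*5 + 3*3 + 3*2
= 35

35


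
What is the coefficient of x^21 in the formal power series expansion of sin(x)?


The Maclaurin series is sin(t) = sum_{k>=0} (-1)^k t^(2k+1) / (2k+1)!, so substituting t = x, only odd powers of x are nonzero, with coefficient of x^(2k+1) equal to (-1)^k / (2k+1)!.
Write 21 = 2*10 + 1, giving the coefficient (-1)^10 / 21! = 1/51090942171709440000 = 1/51090942171709440000.

1/51090942171709440000


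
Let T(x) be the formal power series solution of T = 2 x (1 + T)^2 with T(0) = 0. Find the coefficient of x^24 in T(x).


Apply the Lagrange inversion formula: if T = 2 x * phi(T) with phi(t) = (1 + t)^2, then [x^n] T = 2^n * (1/n) [t^(n-1)] phi(t)^n = 2^n * (1/n) [t^(n-1)] (1 + t)^(2n) = 2^n * (1/n) C(2n, n-1).
Using the identity C(2n, n-1) = C(2n, n) * n / (n+1), the unscaled factor equals C(2n, n) / (n+1) = C_n, the n-th Catalan number.
For n = 24: C_24 = C(48, 24) / 25 = 32247603683100/25 = 1289904147324.
With the 2^24 = 16777216 factor, the coefficient is 16777216 * 1289904147324 = 21641000498950569984.

21641000498950569984


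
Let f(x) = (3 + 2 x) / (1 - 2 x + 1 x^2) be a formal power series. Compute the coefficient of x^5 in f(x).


Write f(x) = sum_{k>=0} a_k x^k. Multiplying both sides by 1 - 2 x + 1 x^2 gives
(1 - 2 x + 1 x^2) sum_{k>=0} a_k x^k = 3 + 2 x.
Matching coefficients:
 x^0: a_0 = 3
 x^1: a_1 - 2 a_0 = 2  =>  a_1 = 2*3 + 2 = 8
 x^k (k >= 2): a_k = 2 a_{k-1} - 1 a_{k-2}.
Iterating: a_2 = 13, a_3 = 18, a_4 = 23, a_5 = 28.
So the coefficient of x^5 is 28.

28


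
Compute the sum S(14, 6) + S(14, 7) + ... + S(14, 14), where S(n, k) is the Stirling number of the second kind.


By definition, S(n, k) counts partitions of an n-set into exactly k nonempty blocks.
Computing row n = 14 for k = 6..14:
S(14, k): 63436373, 49329280, 20912320, 5135130, 752752, 66066, 3367, 91, 1
Sum = 139635380.

139635380


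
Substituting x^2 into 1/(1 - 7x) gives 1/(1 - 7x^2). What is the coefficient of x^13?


Since 1/(1 - 7x^2) only has even powers of x,
the coefficient of x^13 (odd) is 0.

0


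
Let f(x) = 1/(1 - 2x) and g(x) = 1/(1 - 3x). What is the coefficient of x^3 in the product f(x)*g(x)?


The coefficient of x^n in f*g is the Cauchy product: sum_{k=0}^{n} a^k * b^(n-k).
With a=2, b=3, n=3:
sum_{k=0}^{3} 2^k * 3^(3-k)
= 65

65


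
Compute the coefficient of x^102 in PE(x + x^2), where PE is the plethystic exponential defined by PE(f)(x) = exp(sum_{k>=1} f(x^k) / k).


With f(x) = x + x^2, the exponent is sum_{k>=1} (x^k + x^(2k)) / k = -ln(1 - x) - ln(1 - x^2). Exponentiating:
PE(x + x^2) = 1 / ((1 - x)(1 - x^2)).
This is the generating function for partitions of n into parts of size 1 or 2. The number of 2's can be any j in 0..51, and the rest are 1's, so
[x^102] = floor(102/2) + 1 = 52.

52


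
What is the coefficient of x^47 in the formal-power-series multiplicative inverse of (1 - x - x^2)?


Let the inverse be f(x) = sum_{k>=0} a_k x^k. From f(x) * (1 - x - x^2) = 1 and matching coefficients:
 x^0: a_0 = 1.
 x^1: a_1 - a_0 = 0, so a_1 = 1.
 x^k (k >= 2): a_k - a_{k-1} - a_{k-2} = 0, i.e. a_k = a_{k-1} + a_{k-2}.
This is the Fibonacci-type recurrence shifted so that a_0 = a_1 = 1.
Iterating: a_0=1, a_1=1, a_2=2, a_3=3, a_4=5, a_5=8, a_6=13, a_7=21, a_8=34, a_9=55, ...
a_47 = 4807526976.

4807526976


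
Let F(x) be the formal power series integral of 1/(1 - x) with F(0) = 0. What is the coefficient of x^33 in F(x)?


1/(1 - x) = sum_{k>=0} x^k. Integrating termwise and using F(0) = 0 gives
F(x) = sum_{k>=0} x^(k+1) / (k+1) = sum_{m>=1} x^m / m = -ln(1 - x).
So the coefficient of x^33 is 1/33 = 1/33.

1/33


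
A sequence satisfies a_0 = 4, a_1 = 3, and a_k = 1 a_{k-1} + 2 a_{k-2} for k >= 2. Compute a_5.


The characteristic equation is t^2 - 1 t - 2 = 0, with roots r_1 = 2 and r_2 = -1 (so c_1 = r_1 + r_2, c_2 = -r_1 r_2 as required).
One can use the closed form a_n = A r_1^n + B r_2^n, but direct iteration is more reliable:
a_0 = 4, a_1 = 3, a_2 = 11, a_3 = 17, a_4 = 39, a_5 = 73.
So a_5 = 73.

73


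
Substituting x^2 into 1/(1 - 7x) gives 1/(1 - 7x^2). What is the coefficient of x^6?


The coefficient of x^(2m) in 1/(1 - 7x^2) is 7^m.
With n = 6 = 2*3, the coefficient is 7^3 = 343.

343


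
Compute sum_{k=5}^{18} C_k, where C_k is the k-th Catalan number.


C_5 through C_18: 42, 132, 429, 1430, 4862, 16796, 58786, 208012, 742900, 2674440, 9694845, 35357670, 129644790, 477638700
Sum = 42 + 132 + 429 + 1430 + 4862 + 16796 + 58786 + 208012 + 742900 + 2674440 + 9694845 + 35357670 + 129644790 + 477638700
= 656043834

656043834


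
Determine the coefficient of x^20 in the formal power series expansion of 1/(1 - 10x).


The geometric series identity gives 1/(1 - c x) = sum_{k>=0} c^k x^k, so the coefficient of x^k is c^k.
Here c = 10 and k = 20.
Computing: 10^20 = 100000000000000000000

100000000000000000000


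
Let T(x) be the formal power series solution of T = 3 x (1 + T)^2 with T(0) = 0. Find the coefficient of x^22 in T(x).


Apply the Lagrange inversion formula: if T = 3 x * phi(T) with phi(t) = (1 + t)^2, then [x^n] T = 3^n * (1/n) [t^(n-1)] phi(t)^n = 3^n * (1/n) [t^(n-1)] (1 + t)^(2n) = 3^n * (1/n) C(2n, n-1).
Using the identity C(2n, n-1) = C(2n, n) * n / (n+1), the unscaled factor equals C(2n, n) / (n+1) = C_n, the n-th Catalan number.
For n = 22: C_22 = C(44, 22) / 23 = 2104098963720/23 = 91482563640.
With the 3^22 = 31381059609 factor, the coefficient is 31381059609 * 91482563640 = 2870819782770976016760.

2870819782770976016760


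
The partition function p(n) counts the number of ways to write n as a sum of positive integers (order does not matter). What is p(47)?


Using the generating function prod_{k>=1} 1/(1-x^k), we compute p(47).
By dynamic programming over parts 1 through 47:
p(47) = 124754

124754


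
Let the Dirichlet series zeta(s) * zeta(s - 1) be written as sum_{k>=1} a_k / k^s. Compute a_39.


Convolution gives a_k = sum_{d | k} d * 1 = sum_{d | k} d = sigma(k), the sum of positive divisors of k.
For k = 39, the divisors are 1, 3, 13, 39, so
sigma(39) = 1 + 3 + 13 + 39 = 56.

56


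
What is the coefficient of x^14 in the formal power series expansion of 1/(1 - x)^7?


The expansion 1/(1 - x)^r = sum_{k>=0} C(k + r - 1, r - 1) x^k follows from the multiset / negative-binomial theorem (or from repeated differentiation of the geometric series).
For r = 7 and k = 14:
C(20, 6) = 2432902008176640000 / (720 * 87178291200) = 38760.

38760


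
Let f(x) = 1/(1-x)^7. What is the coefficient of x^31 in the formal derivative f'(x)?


Differentiate: d/dx [ 1/(1-x)^r ] = r / (1-x)^(r+1).
Here r = 7, so f'(x) = 7 / (1-x)^8.
The expansion of 1/(1-x)^(r+1) has coefficient of x^n equal to C(n+r, r).
So the coefficient of x^31 in f'(x) is
7 * C(38, 7) = 7 * 12620256 = 88341792

88341792


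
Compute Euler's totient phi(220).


phi(n) counts integers in [1, n] coprime to n. Using the multiplicative formula phi(n) = n * prod_{p | n} (1 - 1/p):
220 = 2^2 * 5 * 11, so
phi(220) = 220 * (1 - 1/2) * (1 - 1/5) * (1 - 1/11) = 80.

80


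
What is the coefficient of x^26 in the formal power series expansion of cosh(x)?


The Maclaurin series is cosh(t) = sum_{m>=0} t^(2m) / (2m)!, so substituting t = x, only even powers of x are nonzero, with coefficient of x^(2m) equal to 1 / (2m)!.
For x^26 the coefficient is 1/26! = 1/403291461126605635584000000 = 1/403291461126605635584000000.

1/403291461126605635584000000


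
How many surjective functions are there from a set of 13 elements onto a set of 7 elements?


By inclusion-exclusion on which target elements are missed, the number of surjections from an n-set onto a k-set is
surj(n, k) = sum_{j=0}^{k} (-1)^j C(k, j) (k - j)^n.
Equivalently surj(n, k) = k! * S(n, k), where S(n, k) is the Stirling number of the second kind.
For n = 13, k = 7:
S(13, 7) = 5715424, so
surj = 7! * 5715424 = 5040 * 5715424 = 28805736960.

28805736960


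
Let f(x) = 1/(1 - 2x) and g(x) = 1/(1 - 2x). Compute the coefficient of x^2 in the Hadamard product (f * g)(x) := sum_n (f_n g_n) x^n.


f has coefficients f_k = 2^k and g has coefficients g_k = 2^k, so the Hadamard product has coefficient (f*g)_k = 2^k * 2^k = 4^k.
For k = 2: 4^2 = 16.

16


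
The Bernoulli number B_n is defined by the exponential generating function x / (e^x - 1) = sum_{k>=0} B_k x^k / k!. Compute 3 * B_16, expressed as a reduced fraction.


Bernoulli numbers can also be computed recursively via B_0 = 1 and sum_{j=0}^{m} C(m+1, j) B_j = 0 for m >= 1. Odd-index Bernoulli numbers vanish for k >= 3.
Computing B_16 = -3617/510, so 3 * B_16 = 3 * -3617/510 = -3617/170.

-3617/170


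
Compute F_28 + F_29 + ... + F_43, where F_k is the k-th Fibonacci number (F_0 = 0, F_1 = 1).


Use the identity sum_{k=0}^{N} F_k = F_{N+2} - 1 (which follows from F_{k+2} - F_{k+1} = F_k). Then
sum_{k=28}^{43} F_k = (F_{45} - 1) - (F_{29} - 1) = F_{45} - F_{29}.
Computing: F_{45} = 1134903170, F_{29} = 514229, so
Sum = 1134903170 - 514229 = 1134388941.

1134388941


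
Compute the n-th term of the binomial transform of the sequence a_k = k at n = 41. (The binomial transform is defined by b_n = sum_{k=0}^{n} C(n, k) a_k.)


With a_k = k, b_n = sum_{k=0}^{n} C(n, k) k. Using k * C(n, k) = n * C(n-1, k-1) gives b_n = n * sum_{k>=1} C(n-1, k-1) = n * 2^(n-1).
For n = 41: 41 * 2^40 = 41 * 1099511627776 = 45079976738816.

45079976738816


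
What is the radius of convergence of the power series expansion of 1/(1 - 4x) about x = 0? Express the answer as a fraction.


Expanding 1/(1 - 4x) = sum_{k>=0} 4^k x^k, the series converges when |4x| < 1, i.e., |x| < 1/4.
So the radius of convergence is 1/4 = 1/4.

1/4


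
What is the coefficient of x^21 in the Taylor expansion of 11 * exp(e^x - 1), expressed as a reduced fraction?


exp(e^x - 1) = sum_{k>=0} Bell_k x^k / k!, where Bell_k is the k-th Bell number.
So the coefficient of x^21 is 11 * Bell_21 / 21!.
Computing: Bell_21 = 474869816156751 and 21! = 51090942171709440000, giving
11 * 474869816156751/51090942171709440000 = 158289938718917/1548210368839680000.

158289938718917/1548210368839680000


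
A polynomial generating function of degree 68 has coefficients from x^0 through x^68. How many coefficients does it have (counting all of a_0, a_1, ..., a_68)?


A polynomial of degree 68 takes the form a_0 + a_1 x + ... + a_68 x^68.
The number of coefficients is 68 + 1 = 69.

69


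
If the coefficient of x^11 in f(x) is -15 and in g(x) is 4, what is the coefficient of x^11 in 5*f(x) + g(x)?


Scalar multiplication scales coefficients: 5 * -15 = -75.
Then add the g coefficient: -75 + 4
= -71

-71


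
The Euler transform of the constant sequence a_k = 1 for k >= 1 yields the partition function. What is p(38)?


The Euler transform converts the sequence a_k = 1 into the number of integer partitions.
Using the recurrence or dynamic programming:
p(38) = 26015

26015


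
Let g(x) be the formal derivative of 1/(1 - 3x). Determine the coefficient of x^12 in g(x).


Differentiate termwise: d/dx sum_{k>=0} 3^k x^k = sum_{k>=1} k 3^k x^(k-1) = sum_{j>=0} (j+1) 3^(j+1) x^j.
Equivalently, d/dx [1/(1 - 3x)] = 3/(1 - 3x)^2.
For j = 12: 13 * 3^13 = 13 * 1594323 = 20726199.

20726199


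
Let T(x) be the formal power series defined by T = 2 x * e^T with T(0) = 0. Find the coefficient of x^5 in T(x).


Apply the Lagrange inversion formula: if T = 2 x * phi(T) with phi(t) = e^t, then
[x^n] T = 2^n * (1/n) [t^(n-1)] phi(t)^n = 2^n * (1/n) [t^(n-1)] e^(n t) = 2^n * (1/n) * n^(n-1) / (n-1)! = 2^n * n^(n-1) / n!.
When c = 1 this is the Cayley count of rooted labeled trees on n vertices, divided by n!.
For n = 5: 2^5 * 5^4 / 5! = 32 * 625/120 = 500/3.

500/3


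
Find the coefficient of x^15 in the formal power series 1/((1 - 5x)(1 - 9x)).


By partial fractions or Cauchy convolution:
The coefficient equals sum_{k=0}^{15} 5^k * 9^(15-k).
= 463216900240304

463216900240304


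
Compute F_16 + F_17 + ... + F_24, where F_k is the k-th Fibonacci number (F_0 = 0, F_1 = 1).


Use the identity sum_{k=0}^{N} F_k = F_{N+2} - 1 (which follows from F_{k+2} - F_{k+1} = F_k). Then
sum_{k=16}^{24} F_k = (F_{26} - 1) - (F_{17} - 1) = F_{26} - F_{17}.
Computing: F_{26} = 121393, F_{17} = 1597, so
Sum = 121393 - 1597 = 119796.

119796


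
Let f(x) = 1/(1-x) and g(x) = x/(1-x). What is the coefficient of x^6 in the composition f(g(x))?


First simplify the composition: f(g(x)) = 1/(1 - x/(1-x)) = (1-x)/((1-x) - x) = (1-x)/(1-2x).
Now extract the coefficient. Write (1-x)/(1-2x) = 1/(1-2x) - x/(1-2x).
The coefficient of x^n in 1/(1-2x) is 2^n, and in x/(1-2x) is 2^(n-1) (for n >= 1).
So the coefficient of x^6 is 2^6 - 2^5 = 64 - 32 = 32.

32


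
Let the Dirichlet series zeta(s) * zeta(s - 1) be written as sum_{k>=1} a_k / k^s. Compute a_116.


Convolution gives a_k = sum_{d | k} d * 1 = sum_{d | k} d = sigma(k), the sum of positive divisors of k.
For k = 116, the divisors are 1, 2, 4, 29, 58, 116, so
sigma(116) = 1 + 2 + 4 + 29 + 58 + 116 = 210.

210


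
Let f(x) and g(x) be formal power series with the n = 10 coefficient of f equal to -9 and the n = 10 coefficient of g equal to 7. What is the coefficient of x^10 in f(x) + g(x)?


Addition of formal power series is termwise.
The coefficient of x^10 in f + g = -9 + 7
= -2

-2


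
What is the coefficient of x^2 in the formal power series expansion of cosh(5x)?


The Maclaurin series is cosh(t) = sum_{m>=0} t^(2m) / (2m)!, so substituting t = 5x, only even powers of x are nonzero, with coefficient of x^(2m) equal to 5^(2m) / (2m)!.
For x^2 the coefficient is 5^2/2! = 25/2 = 25/2.

25/2


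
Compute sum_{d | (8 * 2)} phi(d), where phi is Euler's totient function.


First, 8 * 2 = 16. One classical identity is sum_{d | n} phi(d) = n (each k in [1, n] has a unique gcd with n, and among the k's with gcd(k, n) = n/d there are phi(d) of them). So the sum equals 16. We also verify directly:
Divisors of 16: 1, 2, 4, 8, 16.
phi values: 1, 1, 2, 4, 8.
Sum = 16.

16


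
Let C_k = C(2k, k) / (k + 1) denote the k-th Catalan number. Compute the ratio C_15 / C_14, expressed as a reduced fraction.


Using C_k = (2k)! / (k! (k+1)!), the ratio C_{k+1}/C_k simplifies to
C_{k+1}/C_k = [(2k+2)! / ((k+1)! (k+2)!)] * [k! (k+1)! / (2k)!]
 = (2k+2)(2k+1) / ((k+1)(k+2)) = 2(2k+1) / (k+2).
For k = 14: 2(2*14 + 1) / (14 + 2) = 58/16 = 29/8.

29/8


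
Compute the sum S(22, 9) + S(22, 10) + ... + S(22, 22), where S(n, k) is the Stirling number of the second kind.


By definition, S(n, k) counts partitions of an n-set into exactly k nonempty blocks.
Computing row n = 22 for k = 9..22:
S(22, k): 1241963303533920, 835143799377954, 366282500870286, 108823356051137, 22496861868481, 3295165281331, 345615943200, 26046574004, 1404142047, 53374629, 1389850, 23485, 231, 1
Sum = 2578378108430556.

2578378108430556


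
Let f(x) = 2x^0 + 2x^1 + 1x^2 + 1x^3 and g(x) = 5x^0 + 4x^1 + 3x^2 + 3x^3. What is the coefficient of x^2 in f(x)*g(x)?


Cauchy product at x^2:
2*3 + 2*4 + 1*5
= 19

19


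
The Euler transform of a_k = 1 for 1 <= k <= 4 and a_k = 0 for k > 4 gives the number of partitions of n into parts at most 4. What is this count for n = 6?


Partitions of 6 into parts at most 4:
Using generating function (1-x)^(-1)(1-x^2)^(-1)...(1-x^4)^(-1),
the coefficient of x^6 = 9

9


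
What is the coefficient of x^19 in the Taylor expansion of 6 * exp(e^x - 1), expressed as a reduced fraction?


exp(e^x - 1) = sum_{k>=0} Bell_k x^k / k!, where Bell_k is the k-th Bell number.
So the coefficient of x^19 is 6 * Bell_19 / 19!.
Computing: Bell_19 = 5832742205057 and 19! = 121645100408832000, giving
6 * 5832742205057/121645100408832000 = 5832742205057/20274183401472000.

5832742205057/20274183401472000


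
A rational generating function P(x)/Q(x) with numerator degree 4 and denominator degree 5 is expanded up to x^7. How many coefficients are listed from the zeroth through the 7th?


Expanding up to x^7 gives the coefficients for x^0, x^1, ..., x^7.
That is 7 + 1 = 8 coefficients in total.

8


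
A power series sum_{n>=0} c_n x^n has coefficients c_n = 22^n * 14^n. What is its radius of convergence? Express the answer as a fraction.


By the root test (Cauchy-Hadamard), the radius is R = 1 / limsup_n |c_n|^(1/n).
Here |c_n|^(1/n) = (22^n * 14^n)^(1/n) = 22 * 14 = 308 for all n.
So R = 1/308 = 1/308.

1/308


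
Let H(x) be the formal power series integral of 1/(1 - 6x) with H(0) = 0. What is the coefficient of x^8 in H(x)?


1/(1 - 6x) = sum_{k>=0} 6^k x^k. Integrating termwise with H(0) = 0:
H(x) = sum_{k>=0} 6^k x^(k+1) / (k+1) = sum_{m>=1} 6^(m-1) x^m / m.
For m = 8: 6^7/8 = 279936/8 = 34992.

34992


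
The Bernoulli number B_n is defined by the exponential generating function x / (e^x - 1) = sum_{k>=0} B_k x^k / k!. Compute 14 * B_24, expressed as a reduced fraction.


Bernoulli numbers can also be computed recursively via B_0 = 1 and sum_{j=0}^{m} C(m+1, j) B_j = 0 for m >= 1. Odd-index Bernoulli numbers vanish for k >= 3.
Computing B_24 = -236364091/2730, so 14 * B_24 = 14 * -236364091/2730 = -236364091/195.

-236364091/195


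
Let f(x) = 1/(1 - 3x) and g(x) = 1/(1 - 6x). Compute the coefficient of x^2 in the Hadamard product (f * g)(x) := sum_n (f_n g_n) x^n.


f has coefficients f_k = 3^k and g has coefficients g_k = 6^k, so the Hadamard product has coefficient (f*g)_k = 3^k * 6^k = 18^k.
For k = 2: 18^2 = 324.

324


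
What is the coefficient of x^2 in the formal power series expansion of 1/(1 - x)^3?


The expansion 1/(1 - x)^r = sum_{k>=0} C(k + r - 1, r - 1) x^k follows from the multiset / negative-binomial theorem (or from repeated differentiation of the geometric series).
For r = 3 and k = 2:
C(4, 2) = 24 / (2 * 2) = 6.

6


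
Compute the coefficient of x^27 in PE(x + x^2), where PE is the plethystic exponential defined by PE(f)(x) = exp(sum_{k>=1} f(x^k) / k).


With f(x) = x + x^2, the exponent is sum_{k>=1} (x^k + x^(2k)) / k = -ln(1 - x) - ln(1 - x^2). Exponentiating:
PE(x + x^2) = 1 / ((1 - x)(1 - x^2)).
This is the generating function for partitions of n into parts of size 1 or 2. The number of 2's can be any j in 0..13, and the rest are 1's, so
[x^27] = floor(27/2) + 1 = 14.

14


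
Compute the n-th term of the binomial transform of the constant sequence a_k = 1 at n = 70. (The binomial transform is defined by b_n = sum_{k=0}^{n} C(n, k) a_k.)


With a_k = 1 for all k, b_n = sum_{k=0}^{n} C(n, k) = 2^n by the binomial theorem.
For n = 70: 2^70 = 1180591620717411303424.

1180591620717411303424


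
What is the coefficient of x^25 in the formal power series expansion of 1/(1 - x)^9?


The negative binomial / multiset identity is
1/(1 - x)^r = sum_{k>=0} C(k + r - 1, r - 1) x^k.
Here r = 9 and k = 25, so the coefficient is
C(25 + 8, 8) = C(33, 8)
= 13884156

13884156


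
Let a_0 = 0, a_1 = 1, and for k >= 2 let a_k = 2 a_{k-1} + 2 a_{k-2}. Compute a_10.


Iterating the recurrence forward:
a_0 = 0
a_1 = 1
a_2 = 2*1 + 2*0 = 2
a_3 = 2*2 + 2*1 = 6
a_4 = 2*6 + 2*2 = 16
a_5 = 2*16 + 2*6 = 44
a_6 = 2*44 + 2*16 = 120
a_7 = 2*120 + 2*44 = 328
a_8 = 2*328 + 2*120 = 896
a_9 = 2*896 + 2*328 = 2448
a_10 = 2*2448 + 2*896 = 6688
So a_10 = 6688.

6688


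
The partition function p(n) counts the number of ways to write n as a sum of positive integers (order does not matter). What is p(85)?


Using the generating function prod_{k>=1} 1/(1-x^k), we compute p(85).
By dynamic programming over parts 1 through 85:
p(85) = 30167357

30167357


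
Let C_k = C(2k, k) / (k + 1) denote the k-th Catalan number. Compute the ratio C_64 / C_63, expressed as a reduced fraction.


Using C_k = (2k)! / (k! (k+1)!), the ratio C_{k+1}/C_k simplifies to
C_{k+1}/C_k = [(2k+2)! / ((k+1)! (k+2)!)] * [k! (k+1)! / (2k)!]
 = (2k+2)(2k+1) / ((k+1)(k+2)) = 2(2k+1) / (k+2).
For k = 63: 2(2*63 + 1) / (63 + 2) = 254/65 = 254/65.

254/65


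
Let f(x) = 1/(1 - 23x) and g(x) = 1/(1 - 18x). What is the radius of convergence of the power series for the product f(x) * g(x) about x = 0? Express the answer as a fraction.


The radius of 1/(1 - 23x) is 1/23 (nearest singularity at x = 1/23), and the radius of 1/(1 - 18x) is 1/18.
The product f(x)*g(x) = 1/((1 - 23x)(1 - 18x)) has singularities at both 1/23 and 1/18, so its radius of convergence is the distance to the nearest one:
min(1/23, 1/18) = 1/23.

1/23


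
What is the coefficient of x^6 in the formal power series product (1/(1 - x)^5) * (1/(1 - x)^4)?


Combine the factors: (1/(1 - x)^5) * (1/(1 - x)^4) = 1/(1 - x)^9.
Then use 1/(1 - x)^r = sum_{k>=0} C(k + r - 1, r - 1) x^k with r = 9 and k = 6:
C(14, 8) = 3003.

3003


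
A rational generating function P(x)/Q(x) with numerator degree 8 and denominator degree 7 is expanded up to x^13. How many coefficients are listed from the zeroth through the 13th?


Expanding up to x^13 gives the coefficients for x^0, x^1, ..., x^13.
That is 13 + 1 = 14 coefficients in total.

14


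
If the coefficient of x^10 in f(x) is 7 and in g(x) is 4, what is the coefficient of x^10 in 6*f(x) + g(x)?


Scalar multiplication scales coefficients: 6 * 7 = 42.
Then add the g coefficient: 42 + 4
= 46

46


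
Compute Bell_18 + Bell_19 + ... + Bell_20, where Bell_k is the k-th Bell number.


Recall Bell_k counts set partitions of a k-set (with Bell_0 = 1 by convention).
Bell_18 through Bell_20: 682076806159, 5832742205057, 51724158235372
Sum = 682076806159 + 5832742205057 + 51724158235372 = 58238977246588.

58238977246588


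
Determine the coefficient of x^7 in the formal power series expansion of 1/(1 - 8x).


The geometric series identity gives 1/(1 - c x) = sum_{k>=0} c^k x^k, so the coefficient of x^k is c^k.
Here c = 8 and k = 7.
Computing: 8^7 = 2097152

2097152


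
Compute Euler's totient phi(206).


phi(n) counts integers in [1, n] coprime to n. Using the multiplicative formula phi(n) = n * prod_{p | n} (1 - 1/p):
206 = 2 * 103, so
phi(206) = 206 * (1 - 1/2) * (1 - 1/103) = 102.

102


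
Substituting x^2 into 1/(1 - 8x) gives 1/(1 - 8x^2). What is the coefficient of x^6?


The coefficient of x^(2m) in 1/(1 - 8x^2) is 8^m.
With n = 6 = 2*3, the coefficient is 8^3 = 512.

512


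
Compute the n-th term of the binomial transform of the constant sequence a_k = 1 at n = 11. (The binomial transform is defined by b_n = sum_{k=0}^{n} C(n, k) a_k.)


With a_k = 1 for all k, b_n = sum_{k=0}^{n} C(n, k) = 2^n by the binomial theorem.
For n = 11: 2^11 = 2048.

2048


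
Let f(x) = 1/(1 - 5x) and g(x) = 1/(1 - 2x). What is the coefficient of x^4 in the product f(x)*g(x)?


The coefficient of x^n in f*g is the Cauchy product: sum_{k=0}^{n} a^k * b^(n-k).
With a=5, b=2, n=4:
sum_{k=0}^{4} 5^k * 2^(4-k)
= 1031

1031


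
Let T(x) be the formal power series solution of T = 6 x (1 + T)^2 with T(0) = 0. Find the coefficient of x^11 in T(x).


Apply the Lagrange inversion formula: if T = 6 x * phi(T) with phi(t) = (1 + t)^2, then [x^n] T = 6^n * (1/n) [t^(n-1)] phi(t)^n = 6^n * (1/n) [t^(n-1)] (1 + t)^(2n) = 6^n * (1/n) C(2n, n-1).
Using the identity C(2n, n-1) = C(2n, n) * n / (n+1), the unscaled factor equals C(2n, n) / (n+1) = C_n, the n-th Catalan number.
For n = 11: C_11 = C(22, 11) / 12 = 705432/12 = 58786.
With the 6^11 = 362797056 factor, the coefficient is 362797056 * 58786 = 21327387734016.

21327387734016


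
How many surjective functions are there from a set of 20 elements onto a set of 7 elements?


By inclusion-exclusion on which target elements are missed, the number of surjections from an n-set onto a k-set is
surj(n, k) = sum_{j=0}^{k} (-1)^j C(k, j) (k - j)^n.
Equivalently surj(n, k) = k! * S(n, k), where S(n, k) is the Stirling number of the second kind.
For n = 20, k = 7:
S(20, 7) = 11143554045652, so
surj = 7! * 11143554045652 = 5040 * 11143554045652 = 56163512390086080.

56163512390086080


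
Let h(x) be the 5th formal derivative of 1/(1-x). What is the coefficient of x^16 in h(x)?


Differentiating 5 times: d^5/dx^5 [1/(1-x)] = 5!/(1-x)^6.
The expansion 1/(1-x)^6 = sum_{k>=0} C(k+5, 5) x^k, so the coefficient of x^n in 5!/(1-x)^6 is 5! * C(n+5, 5).
For n = 16: 120 * C(21, 5) = 120 * 20349 = 2441880

2441880


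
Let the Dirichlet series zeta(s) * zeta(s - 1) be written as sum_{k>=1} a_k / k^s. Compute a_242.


Convolution gives a_k = sum_{d | k} d * 1 = sum_{d | k} d = sigma(k), the sum of positive divisors of k.
For k = 242, the divisors are 1, 2, 11, 22, 121, 242, so
sigma(242) = 1 + 2 + 11 + 22 + 121 + 242 = 399.

399


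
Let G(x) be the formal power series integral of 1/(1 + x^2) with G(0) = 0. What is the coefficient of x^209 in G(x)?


1/(1 + x^2) = sum_{j>=0} (-1)^j x^(2j). Integrating termwise with G(0) = 0:
G(x) = sum_{j>=0} (-1)^j x^(2j+1) / (2j+1) = arctan(x).
Only odd powers are nonzero. For x^209 write 209 = 2*104 + 1, giving
(-1)^104 / 209 = 1/209 = 1/209.

1/209


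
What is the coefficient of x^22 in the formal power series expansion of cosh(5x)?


The Maclaurin series is cosh(t) = sum_{m>=0} t^(2m) / (2m)!, so substituting t = 5x, only even powers of x are nonzero, with coefficient of x^(2m) equal to 5^(2m) / (2m)!.
For x^22 the coefficient is 5^22/22! = 2384185791015625/1124000727777607680000 = 3814697265625/1798401164444172288.

3814697265625/1798401164444172288


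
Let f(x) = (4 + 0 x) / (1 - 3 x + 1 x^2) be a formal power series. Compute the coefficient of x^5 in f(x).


Write f(x) = sum_{k>=0} a_k x^k. Multiplying both sides by 1 - 3 x + 1 x^2 gives
(1 - 3 x + 1 x^2) sum_{k>=0} a_k x^k = 4 + 0 x.
Matching coefficients:
 x^0: a_0 = 4
 x^1: a_1 - 3 a_0 = 0  =>  a_1 = 3*4 + 0 = 12
 x^k (k >= 2): a_k = 3 a_{k-1} - 1 a_{k-2}.
Iterating: a_2 = 32, a_3 = 84, a_4 = 220, a_5 = 576.
So the coefficient of x^5 is 576.

576


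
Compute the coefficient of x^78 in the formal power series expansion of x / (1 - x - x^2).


Let f(x) = sum_{k>=0} a_k x^k. Multiplying f(x) * (1 - x - x^2) = x and matching coefficients gives a_0 = 0, a_1 = 1, and a_k = a_{k-1} + a_{k-2} for k >= 2. These are the Fibonacci numbers F_k.
Iterating from F_0 = 0, F_1 = 1:
F_0=0, F_1=1, F_2=1, F_3=2, F_4=3, F_5=5, F_6=8, F_7=13, F_8=21, F_9=34, ...
F_78 = 8944394323791464.

8944394323791464


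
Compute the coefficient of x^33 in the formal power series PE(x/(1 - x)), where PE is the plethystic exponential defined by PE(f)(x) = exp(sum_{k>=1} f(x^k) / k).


For f(x) = x/(1 - x) we have
sum_{k>=1} f(x^k) / k = sum_{k>=1} (1/k) * x^k / (1 - x^k) = sum_{k, m >= 1} x^(k m) / k,
which after exponentiating simplifies to
PE(x/(1 - x)) = prod_{k>=1} 1 / (1 - x^k).
This is the generating function for the partition function p(n), so the coefficient of x^33 is p(33).
Computing p(33) by dynamic programming over parts 1, 2, ..., 33: p(33) = 10143.

10143


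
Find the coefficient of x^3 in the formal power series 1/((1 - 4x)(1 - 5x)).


By partial fractions or Cauchy convolution:
The coefficient equals sum_{k=0}^{3} 4^k * 5^(3-k).
= 369

369


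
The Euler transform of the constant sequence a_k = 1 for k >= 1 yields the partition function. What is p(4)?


The Euler transform converts the sequence a_k = 1 into the number of integer partitions.
Using the recurrence or dynamic programming:
p(4) = 5

5


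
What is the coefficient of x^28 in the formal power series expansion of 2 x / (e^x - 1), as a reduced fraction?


The exponential generating function for Bernoulli numbers is
x / (e^x - 1) = sum_{k>=0} B_k x^k / k!.
So the coefficient of x^28 in 2 x / (e^x - 1) is 2 B_28 / 28!.
Computing: B_28 = -23749461029/870, 28! = 304888344611713860501504000000, giving
2 * -23749461029/870 / 304888344611713860501504000000 = -3392780147/18946632843727932759736320000000.

-3392780147/18946632843727932759736320000000


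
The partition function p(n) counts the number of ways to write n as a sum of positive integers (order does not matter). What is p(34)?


Using the generating function prod_{k>=1} 1/(1-x^k), we compute p(34).
By dynamic programming over parts 1 through 34:
p(34) = 12310

12310


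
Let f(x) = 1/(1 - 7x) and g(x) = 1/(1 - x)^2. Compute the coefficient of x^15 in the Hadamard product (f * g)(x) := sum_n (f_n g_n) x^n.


f has coefficients f_k = 7^k. For g = 1/(1 - x)^2 the coefficient is g_k = C(k + 1, 1) = k + 1. The Hadamard coefficient is (f * g)_k = 7^k * (k + 1).
For k = 15: 7^15 * 16 = 4747561509943 * 16 = 75960984159088.

75960984159088


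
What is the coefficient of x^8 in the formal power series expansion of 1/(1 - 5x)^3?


The general identity 1/(1 - c x)^r = sum_{k>=0} c^k C(k + r - 1, r - 1) x^k follows by substituting y = c x into 1/(1 - y)^r = sum_{k>=0} C(k + r - 1, r - 1) y^k.
For c = 5, r = 3, k = 8:
5^8 * C(10, 2) = 390625 * 45 = 17578125.

17578125


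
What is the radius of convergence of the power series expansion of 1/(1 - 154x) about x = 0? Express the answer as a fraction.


Expanding 1/(1 - 154x) = sum_{k>=0} 154^k x^k, the series converges when |154x| < 1, i.e., |x| < 1/154.
So the radius of convergence is 1/154 = 1/154.

1/154


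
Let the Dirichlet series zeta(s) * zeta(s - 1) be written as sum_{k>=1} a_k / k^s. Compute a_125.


Convolution gives a_k = sum_{d | k} d * 1 = sum_{d | k} d = sigma(k), the sum of positive divisors of k.
For k = 125, the divisors are 1, 5, 25, 125, so
sigma(125) = 1 + 5 + 25 + 125 = 156.

156


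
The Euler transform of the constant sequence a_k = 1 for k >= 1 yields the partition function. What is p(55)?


The Euler transform converts the sequence a_k = 1 into the number of integer partitions.
Using the recurrence or dynamic programming:
p(55) = 451276

451276


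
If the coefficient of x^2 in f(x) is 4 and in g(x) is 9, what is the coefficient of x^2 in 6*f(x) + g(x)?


Scalar multiplication scales coefficients: 6 * 4 = 24.
Then add the g coefficient: 24 + 9
= 33

33


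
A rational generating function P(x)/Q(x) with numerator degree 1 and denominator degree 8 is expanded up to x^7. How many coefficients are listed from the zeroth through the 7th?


Expanding up to x^7 gives the coefficients for x^0, x^1, ..., x^7.
That is 7 + 1 = 8 coefficients in total.

8


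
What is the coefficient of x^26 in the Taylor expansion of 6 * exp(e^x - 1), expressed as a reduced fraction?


exp(e^x - 1) = sum_{k>=0} Bell_k x^k / k!, where Bell_k is the k-th Bell number.
So the coefficient of x^26 is 6 * Bell_26 / 26!.
Computing: Bell_26 = 49631246523618756274 and 26! = 403291461126605635584000000, giving
6 * 49631246523618756274/403291461126605635584000000 = 1459742544812316361/1976918927091204096000000.

1459742544812316361/1976918927091204096000000


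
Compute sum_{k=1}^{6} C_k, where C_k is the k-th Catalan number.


C_1 through C_6: 1, 2, 5, 14, 42, 132
Sum = 1 + 2 + 5 + 14 + 42 + 132
= 196

196


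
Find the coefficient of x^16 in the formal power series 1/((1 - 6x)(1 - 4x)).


By partial fractions or Cauchy convolution:
The coefficient equals sum_{k=0}^{16} 6^k * 4^(16-k).
= 8454739787776

8454739787776


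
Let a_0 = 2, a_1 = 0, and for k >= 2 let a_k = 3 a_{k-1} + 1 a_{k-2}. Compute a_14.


Iterating the recurrence forward:
a_0 = 2
a_1 = 0
a_2 = 3*0 + 1*2 = 2
a_3 = 3*2 + 1*0 = 6
a_4 = 3*6 + 1*2 = 20
a_5 = 3*20 + 1*6 = 66
a_6 = 3*66 + 1*20 = 218
a_7 = 3*218 + 1*66 = 720
a_8 = 3*720 + 1*218 = 2378
a_9 = 3*2378 + 1*720 = 7854
a_10 = 3*7854 + 1*2378 = 25940
a_11 = 3*25940 + 1*7854 = 85674
a_12 = 3*85674 + 1*25940 = 282962
a_13 = 3*282962 + 1*85674 = 934560
a_14 = 3*934560 + 1*282962 = 3086642
So a_14 = 3086642.

3086642


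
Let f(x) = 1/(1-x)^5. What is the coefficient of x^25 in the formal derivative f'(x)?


Differentiate: d/dx [ 1/(1-x)^r ] = r / (1-x)^(r+1).
Here r = 5, so f'(x) = 5 / (1-x)^6.
The expansion of 1/(1-x)^(r+1) has coefficient of x^n equal to C(n+r, r).
So the coefficient of x^25 in f'(x) is
5 * C(30, 5) = 5 * 142506 = 712530

712530


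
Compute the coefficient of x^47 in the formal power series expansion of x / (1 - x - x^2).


Let f(x) = sum_{k>=0} a_k x^k. Multiplying f(x) * (1 - x - x^2) = x and matching coefficients gives a_0 = 0, a_1 = 1, and a_k = a_{k-1} + a_{k-2} for k >= 2. These are the Fibonacci numbers F_k.
Iterating from F_0 = 0, F_1 = 1:
F_0=0, F_1=1, F_2=1, F_3=2, F_4=3, F_5=5, F_6=8, F_7=13, F_8=21, F_9=34, ...
F_47 = 2971215073.

2971215073


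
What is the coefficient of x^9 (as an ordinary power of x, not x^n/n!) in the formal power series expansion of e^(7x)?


The exponential series is e^y = sum_{k>=0} y^k / k!. Substituting y = 7x gives
e^(7x) = sum_{k>=0} 7^k x^k / k!.
So the coefficient of x^n is a^n/n! with a = 7, n = 9:
7^9 / 9! = 40353607/362880 = 5764801/51840

5764801/51840


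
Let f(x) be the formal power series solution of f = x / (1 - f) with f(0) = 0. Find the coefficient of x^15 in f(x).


Apply Lagrange inversion: f = x * phi(f) with phi(t) = 1/(1 - t), so
[x^n] f = (1/n) [t^(n-1)] phi(t)^n = (1/n) [t^(n-1)] (1 - t)^(-n) = (1/n) C(2n - 2, n - 1) = C_{n-1}.
For n = 15: C_14 = C(28, 14) / 15 = 40116600/15 = 2674440 = 2674440.

2674440


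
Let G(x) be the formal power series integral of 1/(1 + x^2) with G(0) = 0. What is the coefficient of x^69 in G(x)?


1/(1 + x^2) = sum_{j>=0} (-1)^j x^(2j). Integrating termwise with G(0) = 0:
G(x) = sum_{j>=0} (-1)^j x^(2j+1) / (2j+1) = arctan(x).
Only odd powers are nonzero. For x^69 write 69 = 2*34 + 1, giving
(-1)^34 / 69 = 1/69 = 1/69.

1/69


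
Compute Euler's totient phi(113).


phi(n) counts integers in [1, n] coprime to n. Using the multiplicative formula phi(n) = n * prod_{p | n} (1 - 1/p):
113 = 113, so
phi(113) = 113 * (1 - 1/113) = 112.

112


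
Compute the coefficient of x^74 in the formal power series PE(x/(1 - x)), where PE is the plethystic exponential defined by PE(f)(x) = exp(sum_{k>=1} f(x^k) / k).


For f(x) = x/(1 - x) we have
sum_{k>=1} f(x^k) / k = sum_{k>=1} (1/k) * x^k / (1 - x^k) = sum_{k, m >= 1} x^(k m) / k,
which after exponentiating simplifies to
PE(x/(1 - x)) = prod_{k>=1} 1 / (1 - x^k).
This is the generating function for the partition function p(n), so the coefficient of x^74 is p(74).
Computing p(74) by dynamic programming over parts 1, 2, ..., 74: p(74) = 7089500.

7089500


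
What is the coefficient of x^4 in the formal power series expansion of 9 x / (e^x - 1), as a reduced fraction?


The exponential generating function for Bernoulli numbers is
x / (e^x - 1) = sum_{k>=0} B_k x^k / k!.
So the coefficient of x^4 in 9 x / (e^x - 1) is 9 B_4 / 4!.
Computing: B_4 = -1/30, 4! = 24, giving
9 * -1/30 / 24 = -1/80.

-1/80


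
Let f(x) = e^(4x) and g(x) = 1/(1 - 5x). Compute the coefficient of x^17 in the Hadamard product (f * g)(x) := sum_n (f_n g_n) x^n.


Expanding: f_k = 4^k/k! (from e^(4x)) and g_k = 5^k (from 1/(1 - 5x)). So the Hadamard coefficient (f * g)_k = 4^k 5^k / k! = (20)^k / k!.
For k = 17: 20^17/17! = 13107200000000000000000/355687428096000 = 3200000000000000/86837751.

3200000000000000/86837751


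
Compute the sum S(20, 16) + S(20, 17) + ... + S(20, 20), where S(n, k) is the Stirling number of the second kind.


By definition, S(n, k) counts partitions of an n-set into exactly k nonempty blocks.
Computing row n = 20 for k = 16..20:
S(20, k): 22350954, 741285, 15675, 190, 1
Sum = 23108105.

23108105


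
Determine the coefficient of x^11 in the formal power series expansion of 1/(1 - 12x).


The geometric series identity gives 1/(1 - c x) = sum_{k>=0} c^k x^k, so the coefficient of x^k is c^k.
Here c = 12 and k = 11.
Computing: 12^11 = 743008370688

743008370688
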